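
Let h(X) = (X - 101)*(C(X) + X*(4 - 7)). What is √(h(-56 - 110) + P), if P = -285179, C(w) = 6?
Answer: I*√419747 ≈ 647.88*I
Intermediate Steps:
h(X) = (-101 + X)*(6 - 3*X) (h(X) = (X - 101)*(6 + X*(4 - 7)) = (-101 + X)*(6 + X*(-3)) = (-101 + X)*(6 - 3*X))
√(h(-56 - 110) + P) = √((-606 - 3*(-56 - 110)² + 309*(-56 - 110)) - 285179) = √((-606 - 3*(-166)² + 309*(-166)) - 285179) = √((-606 - 3*27556 - 51294) - 285179) = √((-606 - 82668 - 51294) - 285179) = √(-134568 - 285179) = √(-419747) = I*√419747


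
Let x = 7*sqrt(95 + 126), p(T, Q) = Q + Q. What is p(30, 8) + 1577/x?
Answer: 16 + 1577*sqrt(221)/1547 ≈ 31.154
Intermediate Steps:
p(T, Q) = 2*Q
x = 7*sqrt(221) ≈ 104.06
p(30, 8) + 1577/x = 2*8 + 1577/((7*sqrt(221))) = 16 + 1577*(sqrt(221)/1547) = 16 + 1577*sqrt(221)/1547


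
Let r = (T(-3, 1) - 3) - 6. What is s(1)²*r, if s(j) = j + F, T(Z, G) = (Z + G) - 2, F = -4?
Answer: -117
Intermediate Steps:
T(Z, G) = -2 + G + Z (T(Z, G) = (G + Z) - 2 = -2 + G + Z)
s(j) = -4 + j (s(j) = j - 4 = -4 + j)
r = -13 (r = ((-2 + 1 - 3) - 3) - 6 = (-4 - 3) - 6 = -7 - 6 = -13)
s(1)²*r = (-4 + 1)²*(-13) = (-3)²*(-13) = 9*(-13) = -117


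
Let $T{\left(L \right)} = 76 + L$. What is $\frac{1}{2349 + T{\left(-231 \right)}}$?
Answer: $\frac{1}{2194} \approx 0.00045579$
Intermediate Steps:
$\frac{1}{2349 + T{\left(-231 \right)}} = \frac{1}{2349 + \left(76 - 231\right)} = \frac{1}{2349 - 155} = \frac{1}{2194}$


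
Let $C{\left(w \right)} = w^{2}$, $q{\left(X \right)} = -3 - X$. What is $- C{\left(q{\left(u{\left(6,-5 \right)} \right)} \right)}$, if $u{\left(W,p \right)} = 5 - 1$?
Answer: $-49$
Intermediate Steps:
$u{\left(W,p \right)} = 4$ ($u{\left(W,p \right)} = 5 - 1 = 4$)
$- C{\left(q{\left(u{\left(6,-5 \right)} \right)} \right)} = - \left(-3 - 4\right)^{2} = - \left(-7\right)^{2} = \left(-1\right) 49 = -49$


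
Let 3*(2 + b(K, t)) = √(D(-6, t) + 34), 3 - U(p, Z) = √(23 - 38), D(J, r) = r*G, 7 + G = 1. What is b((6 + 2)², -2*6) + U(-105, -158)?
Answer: 1 + √106/3 - I*√15 ≈ 4.4319 - 3.873*I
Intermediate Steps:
G = -6 (G = -7 + 1 = -6)
D(J, r) = -6*r (D(J, r) = r*(-6) = -6*r)
U(p, Z) = 3 - I*√15 (U(p, Z) = 3 - √(23 - 38) = 3 - √(-15) = 3 - I*√15)
b(K, t) = -2 + √(34 - 6*t)/3 (b(K, t) = -2 + √(-6*t + 34)/3 = -2 + √(34 - 6*t)/3)
b((6 + 2)², -2*6) + U(-105, -158) = (-2 + √(34 - (-12)*6)/3) + (3 - I*√15) = (-2 + √(34 - 6*(-12))/3) + (3 - I*√15) = (-2 + √(34 + 72)/3) + (3 - I*√15) = (-2 + √106/3) + (3 - I*√15) = 1 + √106/3 - I*√15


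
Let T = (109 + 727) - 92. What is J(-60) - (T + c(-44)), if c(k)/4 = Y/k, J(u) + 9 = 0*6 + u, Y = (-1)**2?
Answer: -8942/11 ≈ -812.91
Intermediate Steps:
Y = 1
J(u) = -9 + u (J(u) = -9 + (0*6 + u) = -9 + (0 + u) = -9 + u)
T = 744 (T = 836 - 92 = 744)
c(k) = 4/k (c(k) = 4*(1/k) = 4/k)
J(-60) - (T + c(-44)) = (-9 - 60) - (744 + 4/(-44)) = -69 - (744 + 4*(-1/44)) = -69 - (744 - 1/11) = -69 - 1*8183/11 = -69 - 8183/11 = -8942/11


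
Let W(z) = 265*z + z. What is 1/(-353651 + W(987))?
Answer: -1/91109 ≈ -1.0976e-5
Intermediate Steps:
W(z) = 266*z
1/(-353651 + W(987)) = 1/(-353651 + 266*987) = 1/(-353651 + 262542) = 1/(-91109) = -1/91109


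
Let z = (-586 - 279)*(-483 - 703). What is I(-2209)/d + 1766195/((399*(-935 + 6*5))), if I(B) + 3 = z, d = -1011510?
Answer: -143797771381/24350080230 ≈ -5.9054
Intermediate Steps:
z = 1025890 (z = -865*(-1186) = 1025890)
I(B) = 1025887 (I(B) = -3 + 1025890 = 1025887)
I(-2209)/d + 1766195/((399*(-935 + 6*5))) = 1025887/(-1011510) + 1766195/((399*(-935 + 6*5))) = 1025887*(-1/1011510) + 1766195/((399*(-935 + 30))) = -1025887/1011510 + 1766195/((399*(-905))) = -1025887/1011510 + 1766195/(-361095) = -1025887/1011510 + 1766195*(-1/361095) = -1025887/1011510 - 353239/72219 = -143797771381/24350080230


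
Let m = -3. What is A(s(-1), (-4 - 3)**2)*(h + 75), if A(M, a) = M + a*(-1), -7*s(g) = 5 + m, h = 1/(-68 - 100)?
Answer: -1448885/392 ≈ -3696.1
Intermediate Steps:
h = -1/168 (h = 1/(-168) = -1/168 ≈ -0.0059524)
s(g) = -2/7 (s(g) = -(5 - 3)/7 = -1/7*2 = -2/7)
A(M, a) = M - a
A(s(-1), (-4 - 3)**2)*(h + 75) = (-2/7 - (-4 - 3)**2)*(-1/168 + 75) = (-2/7 - 1*(-7)**2)*(12599/168) = (-2/7 - 1*49)*(12599/168) = (-2/7 - 49)*(12599/168) = -345/7*12599/168 = -1448885/392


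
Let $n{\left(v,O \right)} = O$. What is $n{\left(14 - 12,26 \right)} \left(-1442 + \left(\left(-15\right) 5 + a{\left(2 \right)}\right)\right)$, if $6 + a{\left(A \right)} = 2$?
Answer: $-39546$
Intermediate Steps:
$a{\left(A \right)} = -4$ ($a{\left(A \right)} = -6 + 2 = -4$)
$n{\left(14 - 12,26 \right)} \left(-1442 + \left(\left(-15\right) 5 + a{\left(2 \right)}\right)\right) = 26 \left(-1442 - 79\right) = 26 \left(-1521\right) = -39546$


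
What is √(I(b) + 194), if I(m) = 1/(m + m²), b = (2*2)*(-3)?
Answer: √845097/66 ≈ 13.929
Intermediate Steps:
b = -12 (b = 4*(-3) = -12)
√(I(b) + 194) = √(1/((-12)*(1 - 12)) + 194) = √(-1/12/(-11) + 194) = √(-1/12*(-1/11) + 194) = √(1/132 + 194) = √(25609/132) = √845097/66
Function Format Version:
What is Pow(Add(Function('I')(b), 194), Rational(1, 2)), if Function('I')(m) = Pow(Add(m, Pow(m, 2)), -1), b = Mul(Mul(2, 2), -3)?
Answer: Mul(Rational(1, 66), Pow(845097, Rational(1, 2))) ≈ 13.929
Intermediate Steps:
b = -12 (b = Mul(4, -3) = -12)
Pow(Add(Function('I')(b), 194), Rational(1, 2)) = Pow(Add(Mul(Pow(-12, -1), Pow(Add(1, -12), -1)), 194), Rational(1, 2)) = Pow(Add(Mul(Rational(-1, 12), Pow(-11, -1)), 194), Rational(1, 2)) = Pow(Add(Mul(Rational(-1, 12), Rational(-1, 11)), 194), Rational(1, 2)) = Pow(Add(Rational(1, 132), 194), Rational(1, 2)) = Pow(Rational(25609, 132), Rational(1, 2)) = Mul(Rational(1, 66), Pow(845097, Rational(1, 2)))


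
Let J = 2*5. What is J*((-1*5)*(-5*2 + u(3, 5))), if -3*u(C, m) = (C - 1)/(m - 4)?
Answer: 1600/3 ≈ 533.33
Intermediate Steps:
J = 10
u(C, m) = -(-1 + C)/(3*(-4 + m)) (u(C, m) = -(C - 1)/(3*(m - 4)) = -(-1 + C)/(3*(-4 + m)))
J*((-1*5)*(-5*2 + u(3, 5))) = 10*((-1*5)*(-5*2 + (1 - 1*3)/(3*(-4 + 5)))) = 10*(-5*(-10 + (⅓)*(1 - 3)/1)) = 10*(-5*(-10 + (⅓)*1*(-2))) = 10*(-5*(-10 - ⅔)) = 10*(-5*(-32/3)) = 10*(160/3) = 1600/3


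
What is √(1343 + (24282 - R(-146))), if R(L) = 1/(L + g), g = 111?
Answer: 2*√7847665/35 ≈ 160.08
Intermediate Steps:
R(L) = 1/(111 + L) (R(L) = 1/(L + 111) = 1/(111 + L))
√(1343 + (24282 - R(-146))) = √(1343 + (24282 - 1/(111 - 146))) = √(1343 + (24282 - 1/(-35))) = √(1343 + (24282 - 1*(-1/35))) = √(1343 + (24282 + 1/35)) = √(1343 + 849871/35) = √(896876/35) = 2*√7847665/35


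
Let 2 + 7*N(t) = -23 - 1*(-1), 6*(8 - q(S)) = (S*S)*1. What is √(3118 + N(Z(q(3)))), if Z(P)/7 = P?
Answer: √152614/7 ≈ 55.808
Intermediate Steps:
q(S) = 8 - S²/6 (q(S) = 8 - S*S/6 = 8 - S²/6)
Z(P) = 7*P
N(t) = -24/7 (N(t) = -2/7 + (-23 - 1*(-1))/7 = -2/7 + (-23 + 1)/7 = -2/7 + (⅐)*(-22) = -2/7 - 22/7 = -24/7)
√(3118 + N(Z(q(3)))) = √(3118 - 24/7) = √(21802/7) = √152614/7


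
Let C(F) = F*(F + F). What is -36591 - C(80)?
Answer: -49391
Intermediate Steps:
C(F) = 2*F² (C(F) = F*(2*F) = 2*F²)
-36591 - C(80) = -36591 - 2*80² = -36591 - 2*6400 = -36591 - 1*12800 = -36591 - 12800 = -49391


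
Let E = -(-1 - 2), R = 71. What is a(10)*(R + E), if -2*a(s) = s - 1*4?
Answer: -222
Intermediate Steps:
a(s) = 2 - s/2 (a(s) = -(s - 1*4)/2 = -(s - 4)/2 = -(-4 + s)/2 = 2 - s/2)
E = 3 (E = -1*(-3) = 3)
a(10)*(R + E) = (2 - ½*10)*(71 + 3) = (2 - 5)*74 = -3*74 = -222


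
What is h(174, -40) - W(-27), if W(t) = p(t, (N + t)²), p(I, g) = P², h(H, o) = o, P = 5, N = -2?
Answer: -65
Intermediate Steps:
p(I, g) = 25 (p(I, g) = 5² = 25)
W(t) = 25
h(174, -40) - W(-27) = -40 - 1*25 = -40 - 25 = -65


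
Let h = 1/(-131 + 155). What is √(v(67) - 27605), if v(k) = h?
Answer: I*√3975114/12 ≈ 166.15*I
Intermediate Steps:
h = 1/24 ≈ 0.041667
v(k) = 1/24
√(v(67) - 27605) = √(1/24 - 27605) = √(-662519/24) = I*√3975114/12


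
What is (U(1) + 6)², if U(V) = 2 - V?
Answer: 49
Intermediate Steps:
(U(1) + 6)² = ((2 - 1*1) + 6)² = ((2 - 1) + 6)² = (1 + 6)² = 7² = 49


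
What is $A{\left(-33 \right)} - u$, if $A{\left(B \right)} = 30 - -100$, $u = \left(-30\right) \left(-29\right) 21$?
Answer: $-18140$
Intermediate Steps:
$u = 18270$ ($u = 870 \cdot 21 = 18270$)
$A{\left(B \right)} = 130$ ($A{\left(B \right)} = 30 + 100 = 130$)
$A{\left(-33 \right)} - u = 130 - 18270 = -18140$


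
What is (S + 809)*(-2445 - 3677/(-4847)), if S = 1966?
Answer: -888542850/131 ≈ -6.7828e+6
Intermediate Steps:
(S + 809)*(-2445 - 3677/(-4847)) = (1966 + 809)*(-2445 - 3677/(-4847)) = 2775*(-2445 - 3677*(-1/4847)) = 2775*(-2445 + 3677/4847) = 2775*(-11847238/4847) = -888542850/131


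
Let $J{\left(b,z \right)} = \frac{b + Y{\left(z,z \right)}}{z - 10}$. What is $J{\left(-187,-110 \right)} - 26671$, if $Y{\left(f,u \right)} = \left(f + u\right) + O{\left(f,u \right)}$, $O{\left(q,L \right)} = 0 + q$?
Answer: $- \frac{3200003}{120} \approx -26667.0$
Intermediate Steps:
$O{\left(q,L \right)} = q$
$Y{\left(f,u \right)} = u + 2 f$ ($Y{\left(f,u \right)} = \left(f + u\right) + f = u + 2 f$)
$J{\left(b,z \right)} = \frac{b + 3 z}{-10 + z}$ ($J{\left(b,z \right)} = \frac{b + \left(z + 2 z\right)}{z - 10} = \frac{b + 3 z}{-10 + z}$)
$J{\left(-187,-110 \right)} - 26671 = \frac{-187 + 3 \left(-110\right)}{-10 - 110} - 26671 = \frac{-187 - 330}{-120} - 26671 = \left(- \frac{1}{120}\right) \left(-517\right) - 26671 = \frac{517}{120} - 26671 = - \frac{3200003}{120}$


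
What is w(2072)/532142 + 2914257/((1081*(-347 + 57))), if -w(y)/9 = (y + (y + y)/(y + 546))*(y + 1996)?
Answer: -2370256565498589/15597781786730 ≈ -151.96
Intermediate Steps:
w(y) = -9*(1996 + y)*(y + 2*y/(546 + y)) (w(y) = -9*(y + (y + y)/(y + 546))*(y + 1996) = -9*(y + (2*y)/(546 + y))*(1996 + y) = -9*(y + 2*y/(546 + y))*(1996 + y) = -9*(1996 + y)*(y + 2*y/(546 + y)))
w(2072)/532142 + 2914257/((1081*(-347 + 57))) = -9*2072*(1093808 + 2072² + 2544*2072)/(546 + 2072)/532142 + 2914257/((1081*(-347 + 57))) = -9*2072*(1093808 + 4293184 + 5271168)/2618*(1/532142) + 2914257/((1081*(-290))) = -9*2072*1/2618*10658160*(1/532142) + 2914257/(-313490) = -14196669120/187*1/532142 + 2914257*(-1/313490) = -7098334560/49755277 - 2914257/313490 = -2370256565498589/15597781786730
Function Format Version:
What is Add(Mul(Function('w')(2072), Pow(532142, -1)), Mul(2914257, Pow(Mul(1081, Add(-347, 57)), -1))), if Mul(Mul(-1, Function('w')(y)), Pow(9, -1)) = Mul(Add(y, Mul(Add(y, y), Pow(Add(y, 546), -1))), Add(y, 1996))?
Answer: Rational(-2370256565498589, 15597781786730) ≈ -151.96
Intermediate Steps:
Function('w')(y) = Mul(-9, Add(1996, y), Add(y, Mul(2, y, Pow(Add(546, y), -1)))) (Function('w')(y) = Mul(-9, Mul(Add(y, Mul(Add(y, y), Pow(Add(y, 546), -1))), Add(y, 1996))) = Mul(-9, Mul(Add(y, Mul(Mul(2, y), Pow(Add(546, y), -1))), Add(1996, y))) = Mul(-9, Mul(Add(y, Mul(2, y, Pow(Add(546, y), -1))), Add(1996, y))) = Mul(-9, Mul(Add(1996, y), Add(y, Mul(2, y, Pow(Add(546, y), -1))))) = Mul(-9, Add(1996, y), Add(y, Mul(2, y, Pow(Add(546, y), -1)))))
Add(Mul(Function('w')(2072), Pow(532142, -1)), Mul(2914257, Pow(Mul(1081, Add(-347, 57)), -1))) = Add(Mul(Mul(-9, 2072, Pow(Add(546, 2072), -1), Add(1093808, Pow(2072, 2), Mul(2544, 2072))), Pow(532142, -1)), Mul(2914257, Pow(Mul(1081, Add(-347, 57)), -1))) = Add(Mul(Mul(-9, 2072, Pow(2618, -1), Add(1093808, 4293184, 5271168)), Rational(1, 532142)), Mul(2914257, Pow(Mul(1081, -290), -1))) = Add(Mul(Mul(-9, 2072, Rational(1, 2618), 10658160), Rational(1, 532142)), Mul(2914257, Pow(-313490, -1))) = Add(Mul(Rational(-14196669120, 187), Rational(1, 532142)), Mul(2914257, Rational(-1, 313490))) = Add(Rational(-7098334560, 49755277), Rational(-2914257, 313490)) = Rational(-2370256565498589, 15597781786730)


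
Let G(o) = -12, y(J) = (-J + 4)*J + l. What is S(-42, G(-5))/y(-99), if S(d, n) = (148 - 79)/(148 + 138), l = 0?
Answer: -23/972114 ≈ -2.3660e-5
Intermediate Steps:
y(J) = J*(4 - J) (y(J) = (-J + 4)*J + 0 = (4 - J)*J + 0 = J*(4 - J) + 0 = J*(4 - J))
S(d, n) = 69/286
S(-42, G(-5))/y(-99) = 69/(286*((-99*(4 - 1*(-99))))) = 69/(286*((-99*(4 + 99)))) = 69/(286*((-99*103))) = (69/286)/(-10197) = (69/286)*(-1/10197) = -23/972114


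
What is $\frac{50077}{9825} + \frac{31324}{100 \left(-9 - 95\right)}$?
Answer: $\frac{85217}{40872} \approx 2.085$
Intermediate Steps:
$\frac{50077}{9825} + \frac{31324}{100 \left(-9 - 95\right)} = 50077 \cdot \frac{1}{9825} + \frac{31324}{100 \left(-104\right)} = \frac{50077}{9825} + \frac{31324}{-10400} = \frac{50077}{9825} + 31324 \left(- \frac{1}{10400}\right) = \frac{50077}{9825} - \frac{7831}{2600} = \frac{85217}{40872}$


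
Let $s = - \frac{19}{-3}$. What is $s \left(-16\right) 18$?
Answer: $-1824$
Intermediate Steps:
$s = \frac{19}{3}$ ($s = \left(-19\right) \left(- \frac{1}{3}\right) = \frac{19}{3} \approx 6.3333$)
$s \left(-16\right) 18 = \frac{19}{3} \left(-16\right) 18 = \left(- \frac{304}{3}\right) 18 = -1824$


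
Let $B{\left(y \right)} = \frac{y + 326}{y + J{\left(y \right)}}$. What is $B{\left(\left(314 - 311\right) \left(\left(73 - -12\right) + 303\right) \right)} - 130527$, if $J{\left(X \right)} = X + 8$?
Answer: $- \frac{152454791}{1168} \approx -1.3053 \cdot 10^{5}$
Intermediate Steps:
$J{\left(X \right)} = 8 + X$
$B{\left(y \right)} = \frac{326 + y}{8 + 2 y}$ ($B{\left(y \right)} = \frac{y + 326}{y + \left(8 + y\right)} = \frac{326 + y}{8 + 2 y}$)
$B{\left(\left(314 - 311\right) \left(\left(73 - -12\right) + 303\right) \right)} - 130527 = \frac{326 + \left(314 - 311\right) \left(\left(73 - -12\right) + 303\right)}{2 \left(4 + \left(314 - 311\right) \left(\left(73 - -12\right) + 303\right)\right)} - 130527 = \frac{326 + 3 \left(\left(73 + 12\right) + 303\right)}{2 \left(4 + 3 \left(\left(73 + 12\right) + 303\right)\right)} - 130527 = \frac{326 + 3 \left(85 + 303\right)}{2 \left(4 + 3 \left(85 + 303\right)\right)} - 130527 = \frac{326 + 3 \cdot 388}{2 \left(4 + 3 \cdot 388\right)} - 130527 = \frac{326 + 1164}{2 \left(4 + 1164\right)} - 130527 = \frac{1}{2} \cdot \frac{1}{1168} \cdot 1490 - 130527 = \frac{745}{1168} - 130527 = - \frac{152454791}{1168}$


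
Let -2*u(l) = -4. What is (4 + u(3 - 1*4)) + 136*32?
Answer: 4358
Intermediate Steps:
u(l) = 2 (u(l) = -½*(-4) = 2)
(4 + u(3 - 1*4)) + 136*32 = (4 + 2) + 136*32 = 6 + 4352 = 4358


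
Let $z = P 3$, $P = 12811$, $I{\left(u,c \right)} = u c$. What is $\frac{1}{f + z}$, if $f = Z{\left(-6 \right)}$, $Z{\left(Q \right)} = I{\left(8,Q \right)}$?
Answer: $\frac{1}{38385} \approx 2.6052 \cdot 10^{-5}$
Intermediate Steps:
$I{\left(u,c \right)} = c u$
$Z{\left(Q \right)} = 8 Q$ ($Z{\left(Q \right)} = Q 8 = 8 Q$)
$f = -48$ ($f = 8 \left(-6\right) = -48$)
$z = 38433$ ($z = 12811 \cdot 3 = 38433$)
$\frac{1}{f + z} = \frac{1}{-48 + 38433} = \frac{1}{38385}$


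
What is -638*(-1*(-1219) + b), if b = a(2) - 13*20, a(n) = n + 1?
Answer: -613756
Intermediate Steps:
a(n) = 1 + n
b = -257 (b = (1 + 2) - 13*20 = 3 - 260 = -257)
-638*(-1*(-1219) + b) = -638*(-1*(-1219) - 257) = -638*(1219 - 257) = -638*962 = -613756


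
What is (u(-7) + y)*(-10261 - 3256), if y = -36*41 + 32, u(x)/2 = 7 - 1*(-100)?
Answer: 16625910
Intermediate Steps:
u(x) = 214 (u(x) = 2*(7 - 1*(-100)) = 2*(7 + 100) = 2*107 = 214)
y = -1444 (y = -1476 + 32 = -1444)
(u(-7) + y)*(-10261 - 3256) = (214 - 1444)*(-10261 - 3256) = -1230*(-13517) = 16625910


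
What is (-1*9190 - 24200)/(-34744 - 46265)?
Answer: 3710/9001 ≈ 0.41218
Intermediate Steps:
(-1*9190 - 24200)/(-34744 - 46265) = (-9190 - 24200)/(-81009) = -33390*(-1/81009) = 3710/9001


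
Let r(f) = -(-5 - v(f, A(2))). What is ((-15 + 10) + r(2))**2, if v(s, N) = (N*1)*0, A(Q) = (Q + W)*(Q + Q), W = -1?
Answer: 0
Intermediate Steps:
A(Q) = 2*Q*(-1 + Q) (A(Q) = (Q - 1)*(Q + Q) = (-1 + Q)*(2*Q) = 2*Q*(-1 + Q))
v(s, N) = 0 (v(s, N) = N*0 = 0)
r(f) = 5 (r(f) = -(-5 - 1*0) = -(-5 + 0) = -1*(-5) = 5)
((-15 + 10) + r(2))**2 = ((-15 + 10) + 5)**2 = (-5 + 5)**2 = 0**2 = 0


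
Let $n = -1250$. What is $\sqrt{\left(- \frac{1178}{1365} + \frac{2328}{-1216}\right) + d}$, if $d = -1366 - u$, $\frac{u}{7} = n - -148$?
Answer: $\frac{\sqrt{68287206108030}}{103740} \approx 79.657$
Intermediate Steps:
$u = -7714$ ($u = 7 \left(-1250 - -148\right) = 7 \left(-1250 + 148\right) = 7 \left(-1102\right) = -7714$)
$d = 6348$ ($d = -1366 - -7714 = -1366 + 7714 = 6348$)
$\sqrt{\left(- \frac{1178}{1365} + \frac{2328}{-1216}\right) + d} = \sqrt{\left(- \frac{1178}{1365} + \frac{2328}{-1216}\right) + 6348} = \sqrt{\left(\left(-1178\right) \frac{1}{1365} + 2328 \left(- \frac{1}{1216}\right)\right) + 6348} = \sqrt{\left(- \frac{1178}{1365} - \frac{291}{152}\right) + 6348} = \sqrt{- \frac{576271}{207480} + 6348} = \sqrt{\frac{1316506769}{207480}} = \frac{\sqrt{68287206108030}}{103740}$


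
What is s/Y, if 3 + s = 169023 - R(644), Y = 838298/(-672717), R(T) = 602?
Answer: -56648825853/419149 ≈ -1.3515e+5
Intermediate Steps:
Y = -838298/672717 (Y = 838298*(-1/672717) = -838298/672717 ≈ -1.2461)
s = 168418 (s = -3 + (169023 - 1*602) = -3 + (169023 - 602) = -3 + 168421 = 168418)
s/Y = 168418/(-838298/672717) = 168418*(-672717/838298) = -56648825853/419149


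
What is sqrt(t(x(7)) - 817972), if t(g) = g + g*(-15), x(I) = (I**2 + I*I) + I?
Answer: I*sqrt(819442) ≈ 905.23*I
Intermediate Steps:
x(I) = I + 2*I**2 (x(I) = (I**2 + I**2) + I = 2*I**2 + I = I + 2*I**2)
t(g) = -14*g (t(g) = g - 15*g = -14*g)
sqrt(t(x(7)) - 817972) = sqrt(-98*(1 + 2*7) - 817972) = sqrt(-98*(1 + 14) - 817972) = sqrt(-98*15 - 817972) = sqrt(-14*105 - 817972) = sqrt(-1470 - 817972) = sqrt(-819442) = I*sqrt(819442)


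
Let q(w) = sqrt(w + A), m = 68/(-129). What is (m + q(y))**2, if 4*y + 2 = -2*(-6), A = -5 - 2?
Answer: (136 - 387*I*sqrt(2))**2/66564 ≈ -4.2221 - 2.2364*I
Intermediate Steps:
A = -7
m = -68/129 (m = 68*(-1/129) = -68/129 ≈ -0.52713)
y = 5/2 (y = -1/2 + (-2*(-6))/4 = -1/2 + (1/4)*12 = -1/2 + 3 = 5/2 ≈ 2.5000)
q(w) = sqrt(-7 + w) (q(w) = sqrt(w - 7) = sqrt(-7 + w))
(m + q(y))**2 = (-68/129 + sqrt(-7 + 5/2))**2 = (-68/129 + sqrt(-9/2))**2 = (-68/129 + 3*I*sqrt(2)/2)**2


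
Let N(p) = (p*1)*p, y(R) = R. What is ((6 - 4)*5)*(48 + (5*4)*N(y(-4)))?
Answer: 3680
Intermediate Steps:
N(p) = p**2 (N(p) = p*p = p**2)
((6 - 4)*5)*(48 + (5*4)*N(y(-4))) = ((6 - 4)*5)*(48 + (5*4)*(-4)**2) = (2*5)*(48 + 20*16) = 10*(48 + 320) = 10*368 = 3680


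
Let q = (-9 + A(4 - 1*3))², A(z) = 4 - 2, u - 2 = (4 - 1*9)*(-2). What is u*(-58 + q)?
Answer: -108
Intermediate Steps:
u = 12 (u = 2 + (4 - 1*9)*(-2) = 2 + (4 - 9)*(-2) = 2 - 5*(-2) = 2 + 10 = 12)
A(z) = 2
q = 49 (q = (-9 + 2)² = (-7)² = 49)
u*(-58 + q) = 12*(-58 + 49) = 12*(-9) = -108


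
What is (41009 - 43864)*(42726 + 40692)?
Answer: -238158390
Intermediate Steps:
(41009 - 43864)*(42726 + 40692) = -2855*83418 = -238158390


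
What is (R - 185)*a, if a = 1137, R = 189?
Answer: 4548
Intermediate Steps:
(R - 185)*a = (189 - 185)*1137 = 4*1137 = 4548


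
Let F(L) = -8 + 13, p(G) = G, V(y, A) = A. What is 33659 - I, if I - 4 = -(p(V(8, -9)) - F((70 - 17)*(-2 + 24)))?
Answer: 33641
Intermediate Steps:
F(L) = 5
I = 18 (I = 4 - (-9 - 1*5) = 4 - (-9 - 5) = 4 - 1*(-14) = 4 + 14 = 18)
33659 - I = 33659 - 1*18 = 33659 - 18 = 33641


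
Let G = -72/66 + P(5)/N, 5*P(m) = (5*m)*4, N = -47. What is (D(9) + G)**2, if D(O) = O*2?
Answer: 72624484/267289 ≈ 271.71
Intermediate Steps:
P(m) = 4*m (P(m) = ((5*m)*4)/5 = (20*m)/5 = 4*m)
D(O) = 2*O
G = -784/517 (G = -72/66 + (4*5)/(-47) = -72*1/66 + 20*(-1/47) = -12/11 - 20/47 = -784/517 ≈ -1.5164)
(D(9) + G)**2 = (2*9 - 784/517)**2 = (18 - 784/517)**2 = (8522/517)**2 = 72624484/267289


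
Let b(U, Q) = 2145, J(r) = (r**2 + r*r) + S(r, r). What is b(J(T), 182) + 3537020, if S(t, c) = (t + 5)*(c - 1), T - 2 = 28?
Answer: 3539165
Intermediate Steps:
T = 30 (T = 2 + 28 = 30)
S(t, c) = (-1 + c)*(5 + t) (S(t, c) = (5 + t)*(-1 + c) = (-1 + c)*(5 + t))
J(r) = -5 + 3*r**2 + 4*r (J(r) = (r**2 + r*r) + (-5 - r + 5*r + r*r) = (r**2 + r**2) + (-5 - r + 5*r + r**2) = 2*r**2 + (-5 + r**2 + 4*r) = -5 + 3*r**2 + 4*r)
b(J(T), 182) + 3537020 = 2145 + 3537020 = 3539165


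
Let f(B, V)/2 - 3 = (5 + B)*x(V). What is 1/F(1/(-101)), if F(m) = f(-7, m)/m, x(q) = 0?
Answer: -1/606 ≈ -0.0016502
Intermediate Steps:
f(B, V) = 6 (f(B, V) = 6 + 2*((5 + B)*0) = 6 + 2*0 = 6 + 0 = 6)
F(m) = 6/m
1/F(1/(-101)) = 1/(6/(1/(-101))) = 1/(6/(-1/101)) = 1/(6*(-101)) = 1/(-606) = -1/606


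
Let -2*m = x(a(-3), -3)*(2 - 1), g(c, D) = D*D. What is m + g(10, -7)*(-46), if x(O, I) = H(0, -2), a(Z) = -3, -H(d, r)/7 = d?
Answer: -2254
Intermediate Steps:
H(d, r) = -7*d
g(c, D) = D**2
x(O, I) = 0 (x(O, I) = -7*0 = 0)
m = 0 (m = -0*(2 - 1) = -0 = -1/2*0 = 0)
m + g(10, -7)*(-46) = 0 + (-7)**2*(-46) = 0 + 49*(-46) = 0 - 2254 = -2254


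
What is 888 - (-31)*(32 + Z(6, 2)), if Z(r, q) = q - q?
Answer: 1880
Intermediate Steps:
Z(r, q) = 0
888 - (-31)*(32 + Z(6, 2)) = 888 - (-31)*(32 + 0) = 888 - (-31)*32 = 888 - 1*(-992) = 888 + 992 = 1880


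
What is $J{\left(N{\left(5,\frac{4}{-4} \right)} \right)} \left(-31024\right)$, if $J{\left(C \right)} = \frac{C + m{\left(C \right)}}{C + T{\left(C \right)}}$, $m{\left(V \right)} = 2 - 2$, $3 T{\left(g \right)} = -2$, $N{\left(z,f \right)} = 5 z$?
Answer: $- \frac{2326800}{73} \approx -31874.0$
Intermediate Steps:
$T{\left(g \right)} = - \frac{2}{3}$ ($T{\left(g \right)} = \frac{1}{3} \left(-2\right) = - \frac{2}{3}$)
$m{\left(V \right)} = 0$
$J{\left(C \right)} = \frac{C}{- \frac{2}{3} + C}$ ($J{\left(C \right)} = \frac{C + 0}{C - \frac{2}{3}} = \frac{C}{- \frac{2}{3} + C}$)
$J{\left(N{\left(5,\frac{4}{-4} \right)} \right)} \left(-31024\right) = \frac{3 \cdot 5 \cdot 5}{-2 + 3 \cdot 5 \cdot 5} \left(-31024\right) = 3 \cdot 25 \frac{1}{-2 + 3 \cdot 25} \left(-31024\right) = 3 \cdot 25 \frac{1}{-2 + 75} \left(-31024\right) = 3 \cdot 25 \cdot \frac{1}{73} \left(-31024\right) = \frac{75}{73} \left(-31024\right) = - \frac{2326800}{73}$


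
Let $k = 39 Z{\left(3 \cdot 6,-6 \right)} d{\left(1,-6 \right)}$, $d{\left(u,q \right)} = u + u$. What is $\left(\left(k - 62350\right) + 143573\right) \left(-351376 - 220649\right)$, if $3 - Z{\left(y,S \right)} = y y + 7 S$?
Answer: $-34013178525$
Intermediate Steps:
$d{\left(u,q \right)} = 2 u$
$Z{\left(y,S \right)} = 3 - y^{2} - 7 S$ ($Z{\left(y,S \right)} = 3 - \left(y y + 7 S\right) = 3 - \left(y^{2} + 7 S\right) = 3 - y^{2} - 7 S$)
$k = -21762$ ($k = 39 \left(3 - \left(3 \cdot 6\right)^{2} - -42\right) 2 \cdot 1 = 39 \left(3 - 18^{2} + 42\right) 2 = 39 \left(3 - 324 + 42\right) 2 = 39 \left(-279\right) 2 = \left(-10881\right) 2 = -21762$)
$\left(\left(k - 62350\right) + 143573\right) \left(-351376 - 220649\right) = \left(\left(-21762 - 62350\right) + 143573\right) \left(-351376 - 220649\right) = \left(-84112 + 143573\right) \left(-572025\right) = 59461 \left(-572025\right) = -34013178525$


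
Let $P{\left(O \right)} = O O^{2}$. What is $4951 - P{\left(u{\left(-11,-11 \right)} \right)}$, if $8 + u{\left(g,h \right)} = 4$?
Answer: $5015$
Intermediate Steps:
$u{\left(g,h \right)} = -4$ ($u{\left(g,h \right)} = -8 + 4 = -4$)
$P{\left(O \right)} = O^{3}$
$4951 - P{\left(u{\left(-11,-11 \right)} \right)} = 4951 - \left(-4\right)^{3} = 4951 - -64 = 4951 + 64 = 5015$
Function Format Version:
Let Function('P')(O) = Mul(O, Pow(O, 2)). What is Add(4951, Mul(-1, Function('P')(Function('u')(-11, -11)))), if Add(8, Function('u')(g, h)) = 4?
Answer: 5015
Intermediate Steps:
Function('u')(g, h) = -4 (Function('u')(g, h) = Add(-8, 4) = -4)
Function('P')(O) = Pow(O, 3)
Add(4951, Mul(-1, Function('P')(Function('u')(-11, -11)))) = Add(4951, Mul(-1, Pow(-4, 3))) = Add(4951, Mul(-1, -64)) = Add(4951, 64) = 5015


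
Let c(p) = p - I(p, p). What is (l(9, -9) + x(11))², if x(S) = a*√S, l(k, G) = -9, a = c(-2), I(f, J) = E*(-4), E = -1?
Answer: 477 + 108*√11 ≈ 835.20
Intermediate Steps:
I(f, J) = 4 (I(f, J) = -1*(-4) = 4)
c(p) = -4 + p (c(p) = p - 1*4 = p - 4 = -4 + p)
a = -6 (a = -4 - 2 = -6)
x(S) = -6*√S
(l(9, -9) + x(11))² = (-9 - 6*√11)²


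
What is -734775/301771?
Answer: -734775/301771 ≈ -2.4349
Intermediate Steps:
-734775/301771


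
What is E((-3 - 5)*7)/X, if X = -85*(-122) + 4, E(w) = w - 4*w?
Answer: 4/247 ≈ 0.016194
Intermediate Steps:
E(w) = -3*w
X = 10374 (X = 10370 + 4 = 10374)
E((-3 - 5)*7)/X = -3*(-3 - 5)*7/10374 = -(-24)*7*(1/10374) = -3*(-56)*(1/10374) = 168*(1/10374) = 4/247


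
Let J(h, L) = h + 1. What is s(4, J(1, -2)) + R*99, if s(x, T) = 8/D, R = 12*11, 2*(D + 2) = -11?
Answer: 196004/15 ≈ 13067.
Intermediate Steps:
D = -15/2 (D = -2 + (½)*(-11) = -2 - 11/2 = -15/2 ≈ -7.5000)
J(h, L) = 1 + h
R = 132
s(x, T) = -16/15 (s(x, T) = 8/(-15/2) = 8*(-2/15) = -16/15)
s(4, J(1, -2)) + R*99 = -16/15 + 132*99 = -16/15 + 13068 = 196004/15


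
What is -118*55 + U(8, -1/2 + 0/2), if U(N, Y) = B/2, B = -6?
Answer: -6493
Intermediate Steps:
U(N, Y) = -3 (U(N, Y) = -6/2 = -6*½ = -3)
-118*55 + U(8, -1/2 + 0/2) = -118*55 - 3 = -6490 - 3 = -6493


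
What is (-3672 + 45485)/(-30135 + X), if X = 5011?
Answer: -41813/25124 ≈ -1.6643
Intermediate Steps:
(-3672 + 45485)/(-30135 + X) = (-3672 + 45485)/(-30135 + 5011) = 41813/(-25124) = 41813*(-1/25124) = -41813/25124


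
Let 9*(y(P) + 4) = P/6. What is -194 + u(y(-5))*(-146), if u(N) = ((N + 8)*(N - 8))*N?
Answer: -2238127147/78732 ≈ -28427.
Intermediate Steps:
y(P) = -4 + P/54 (y(P) = -4 + (P/6)/9 = -4 + P/54)
u(N) = N*(-8 + N)*(8 + N) (u(N) = ((8 + N)*(-8 + N))*N = ((-8 + N)*(8 + N))*N = N*(-8 + N)*(8 + N))
-194 + u(y(-5))*(-146) = -194 + ((-4 + (1/54)*(-5))*(-64 + (-4 + (1/54)*(-5))²))*(-146) = -194 + ((-4 - 5/54)*(-64 + (-4 - 5/54)²))*(-146) = -194 - 221*(-64 + (-221/54)²)/54*(-146) = -194 - 221*(-64 + 48841/2916)/54*(-146) = -194 - 221/54*(-137783/2916)*(-146) = -194 + (30450043/157464)*(-146) = -194 - 2222853139/78732 = -2238127147/78732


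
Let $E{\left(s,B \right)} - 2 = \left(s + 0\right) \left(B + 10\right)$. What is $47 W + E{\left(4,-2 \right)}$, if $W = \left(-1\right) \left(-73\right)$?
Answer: $3465$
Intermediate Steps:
$E{\left(s,B \right)} = 2 + s \left(10 + B\right)$ ($E{\left(s,B \right)} = 2 + \left(s + 0\right) \left(B + 10\right) = 2 + s \left(10 + B\right)$)
$W = 73$
$47 W + E{\left(4,-2 \right)} = 47 \cdot 73 + \left(2 + 10 \cdot 4 - 8\right) = 3431 + \left(2 + 40 - 8\right) = 3431 + 34 = 3465$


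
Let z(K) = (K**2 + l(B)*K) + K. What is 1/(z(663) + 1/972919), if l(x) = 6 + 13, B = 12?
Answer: 972919/440565937852 ≈ 2.2083e-6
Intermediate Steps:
l(x) = 19
z(K) = K**2 + 20*K (z(K) = (K**2 + 19*K) + K = K**2 + 20*K)
1/(z(663) + 1/972919) = 1/(663*(20 + 663) + 1/972919) = 1/(663*683 + 1/972919) = 1/(452829 + 1/972919) = 1/(440565937852/972919) = 972919/440565937852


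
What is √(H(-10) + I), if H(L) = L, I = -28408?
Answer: I*√28418 ≈ 168.58*I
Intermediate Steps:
√(H(-10) + I) = √(-10 - 28408) = √(-28418) = I*√28418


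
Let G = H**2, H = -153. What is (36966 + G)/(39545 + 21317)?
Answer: 60375/60862 ≈ 0.99200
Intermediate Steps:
G = 23409 (G = (-153)**2 = 23409)
(36966 + G)/(39545 + 21317) = (36966 + 23409)/(39545 + 21317) = 60375/60862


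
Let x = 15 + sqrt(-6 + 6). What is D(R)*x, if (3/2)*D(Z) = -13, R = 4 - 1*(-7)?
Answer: -130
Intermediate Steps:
R = 11 (R = 4 + 7 = 11)
D(Z) = -26/3 (D(Z) = (2/3)*(-13) = -26/3)
x = 15 (x = 15 + sqrt(0) = 15 + 0 = 15)
D(R)*x = -26/3*15 = -130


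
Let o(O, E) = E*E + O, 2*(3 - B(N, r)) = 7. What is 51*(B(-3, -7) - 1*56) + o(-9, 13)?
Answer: -5443/2 ≈ -2721.5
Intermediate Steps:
B(N, r) = -1/2 (B(N, r) = 3 - 1/2*7 = 3 - 7/2 = -1/2)
o(O, E) = O + E**2 (o(O, E) = E**2 + O = O + E**2)
51*(B(-3, -7) - 1*56) + o(-9, 13) = 51*(-1/2 - 1*56) + (-9 + 13**2) = 51*(-1/2 - 56) + (-9 + 169) = 51*(-113/2) + 160 = -5763/2 + 160 = -5443/2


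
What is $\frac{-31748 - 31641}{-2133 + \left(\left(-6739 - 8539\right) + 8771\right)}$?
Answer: $\frac{63389}{8640} \approx 7.3367$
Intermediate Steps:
$\frac{-31748 - 31641}{-2133 + \left(\left(-6739 - 8539\right) + 8771\right)} = - \frac{63389}{-2133 + \left(-15278 + 8771\right)} = - \frac{63389}{-2133 - 6507} = - \frac{63389}{-8640} = \left(-63389\right) \left(- \frac{1}{8640}\right) = \frac{63389}{8640}$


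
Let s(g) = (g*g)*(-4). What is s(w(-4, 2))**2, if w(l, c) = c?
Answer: 256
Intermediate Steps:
s(g) = -4*g**2 (s(g) = g**2*(-4) = -4*g**2)
s(w(-4, 2))**2 = (-4*2**2)**2 = (-4*4)**2 = (-16)**2 = 256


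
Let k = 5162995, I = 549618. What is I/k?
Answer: 549618/5162995 ≈ 0.10645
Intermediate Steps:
I/k = 549618/5162995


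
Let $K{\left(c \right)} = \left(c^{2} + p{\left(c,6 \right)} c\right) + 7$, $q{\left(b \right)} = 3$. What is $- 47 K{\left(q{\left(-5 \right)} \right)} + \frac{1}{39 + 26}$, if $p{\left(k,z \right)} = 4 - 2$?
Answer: $- \frac{67209}{65} \approx -1034.0$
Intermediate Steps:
$p{\left(k,z \right)} = 2$
$K{\left(c \right)} = 7 + c^{2} + 2 c$ ($K{\left(c \right)} = \left(c^{2} + 2 c\right) + 7 = 7 + c^{2} + 2 c$)
$- 47 K{\left(q{\left(-5 \right)} \right)} + \frac{1}{39 + 26} = - 47 \left(7 + 3^{2} + 2 \cdot 3\right) + \frac{1}{39 + 26} = - 47 \left(7 + 9 + 6\right) + \frac{1}{65} = \left(-47\right) 22 + \frac{1}{65} = -1034 + \frac{1}{65} = - \frac{67209}{65}$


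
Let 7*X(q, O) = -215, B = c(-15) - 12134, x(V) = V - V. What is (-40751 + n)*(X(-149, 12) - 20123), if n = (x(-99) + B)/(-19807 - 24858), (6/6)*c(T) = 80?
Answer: 256776851884436/312655 ≈ 8.2128e+8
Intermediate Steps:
c(T) = 80
x(V) = 0
B = -12054 (B = 80 - 12134 = -12054)
X(q, O) = -215/7 (X(q, O) = (1/7)*(-215) = -215/7)
n = 12054/44665 (n = (0 - 12054)/(-19807 - 24858) = -12054/(-44665) = -12054*(-1/44665) = 12054/44665 ≈ 0.26988)
(-40751 + n)*(X(-149, 12) - 20123) = (-40751 + 12054/44665)*(-215/7 - 20123) = -1820131361/44665*(-141076/7) = 256776851884436/312655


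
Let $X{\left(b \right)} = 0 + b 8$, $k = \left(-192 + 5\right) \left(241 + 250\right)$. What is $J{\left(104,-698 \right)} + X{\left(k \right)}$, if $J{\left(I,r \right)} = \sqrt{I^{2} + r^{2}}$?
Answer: $-734536 + 2 \sqrt{124505} \approx -7.3383 \cdot 10^{5}$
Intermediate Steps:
$k = -91817$ ($k = \left(-187\right) 491 = -91817$)
$X{\left(b \right)} = 8 b$ ($X{\left(b \right)} = 0 + 8 b = 8 b$)
$J{\left(104,-698 \right)} + X{\left(k \right)} = \sqrt{104^{2} + \left(-698\right)^{2}} + 8 \left(-91817\right) = \sqrt{10816 + 487204} - 734536 = \sqrt{498020} - 734536 = 2 \sqrt{124505} - 734536 = -734536 + 2 \sqrt{124505}$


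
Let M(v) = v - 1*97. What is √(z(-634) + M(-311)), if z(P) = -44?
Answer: 2*I*√113 ≈ 21.26*I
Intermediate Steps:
M(v) = -97 + v (M(v) = v - 97 = -97 + v)
√(z(-634) + M(-311)) = √(-44 + (-97 - 311)) = √(-44 - 408) = √(-452) = 2*I*√113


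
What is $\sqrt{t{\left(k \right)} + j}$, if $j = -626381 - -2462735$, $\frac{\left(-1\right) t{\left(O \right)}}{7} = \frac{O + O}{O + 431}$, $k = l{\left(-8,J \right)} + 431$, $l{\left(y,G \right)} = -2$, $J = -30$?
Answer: $\frac{\sqrt{339540563310}}{430} \approx 1355.1$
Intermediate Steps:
$k = 429$ ($k = -2 + 431 = 429$)
$t{\left(O \right)} = - \frac{14 O}{431 + O}$ ($t{\left(O \right)} = - 7 \frac{O + O}{O + 431} = - 7 \frac{2 O}{431 + O} = - \frac{14 O}{431 + O}$)
$j = 1836354$ ($j = -626381 + 2462735 = 1836354$)
$\sqrt{t{\left(k \right)} + j} = \sqrt{\left(-14\right) 429 \frac{1}{431 + 429} + 1836354} = \sqrt{\left(-14\right) 429 \cdot \frac{1}{860} + 1836354} = \sqrt{- \frac{3003}{430} + 1836354} = \sqrt{\frac{789629217}{430}} = \frac{\sqrt{339540563310}}{430}$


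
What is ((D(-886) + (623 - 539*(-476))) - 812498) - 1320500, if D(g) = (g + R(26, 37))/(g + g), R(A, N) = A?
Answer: -830984058/443 ≈ -1.8758e+6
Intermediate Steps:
D(g) = (26 + g)/(2*g) (D(g) = (g + 26)/(g + g) = (26 + g)/((2*g)) = (26 + g)*(1/(2*g)) = (26 + g)/(2*g))
((D(-886) + (623 - 539*(-476))) - 812498) - 1320500 = (((1/2)*(26 - 886)/(-886) + (623 - 539*(-476))) - 812498) - 1320500 = (((1/2)*(-1/886)*(-860) + (623 + 256564)) - 812498) - 1320500 = ((215/443 + 257187) - 812498) - 1320500 = (113934056/443 - 812498) - 1320500 = -246002558/443 - 1320500 = -830984058/443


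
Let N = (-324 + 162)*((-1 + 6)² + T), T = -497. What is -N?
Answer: -76464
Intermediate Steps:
N = 76464 (N = (-324 + 162)*((-1 + 6)² - 497) = -162*(5² - 497) = -162*(25 - 497) = -162*(-472) = 76464)
-N = -1*76464 = -76464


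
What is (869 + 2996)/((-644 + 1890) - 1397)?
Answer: -3865/151 ≈ -25.596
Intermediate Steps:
(869 + 2996)/((-644 + 1890) - 1397) = 3865/(1246 - 1397) = 3865/(-151) = 3865*(-1/151) = -3865/151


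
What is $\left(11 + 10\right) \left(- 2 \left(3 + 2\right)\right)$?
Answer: $-210$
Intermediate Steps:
$\left(11 + 10\right) \left(- 2 \left(3 + 2\right)\right) = 21 \left(\left(-2\right) 5\right) = 21 \left(-10\right) = -210$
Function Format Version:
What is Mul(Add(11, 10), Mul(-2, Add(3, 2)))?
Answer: -210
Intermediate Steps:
Mul(Add(11, 10), Mul(-2, Add(3, 2))) = Mul(21, Mul(-2, 5)) = Mul(21, -10) = -210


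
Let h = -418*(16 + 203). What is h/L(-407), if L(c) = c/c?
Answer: -91542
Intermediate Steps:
L(c) = 1
h = -91542 (h = -418*219 = -91542)
h/L(-407) = -91542/1 = -91542*1 = -91542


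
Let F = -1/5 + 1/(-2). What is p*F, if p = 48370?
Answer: -33859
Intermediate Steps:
F = -7/10 (F = -1*⅕ + 1*(-½) = -⅕ - ½ = -7/10 ≈ -0.70000)
p*F = 48370*(-7/10) = -33859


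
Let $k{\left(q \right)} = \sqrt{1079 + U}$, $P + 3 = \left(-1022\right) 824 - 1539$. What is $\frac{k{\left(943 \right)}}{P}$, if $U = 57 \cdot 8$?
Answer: $- \frac{\sqrt{1535}}{843670} \approx -4.6439 \cdot 10^{-5}$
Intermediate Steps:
$U = 456$
$P = -843670$ ($P = -3 - 843667 = -843670$)
$k{\left(q \right)} = \sqrt{1535}$ ($k{\left(q \right)} = \sqrt{1079 + 456} = \sqrt{1535}$)
$\frac{k{\left(943 \right)}}{P} = \frac{\sqrt{1535}}{-843670} = \sqrt{1535} \left(- \frac{1}{843670}\right) = - \frac{\sqrt{1535}}{843670}$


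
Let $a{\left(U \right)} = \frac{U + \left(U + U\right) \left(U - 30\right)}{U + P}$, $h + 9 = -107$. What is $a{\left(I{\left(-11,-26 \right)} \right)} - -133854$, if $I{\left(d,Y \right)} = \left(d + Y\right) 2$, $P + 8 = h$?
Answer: $\frac{1471543}{11} \approx 1.3378 \cdot 10^{5}$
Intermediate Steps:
$h = -116$ ($h = -9 - 107 = -116$)
$P = -124$ ($P = -8 - 116 = -124$)
$I{\left(d,Y \right)} = 2 Y + 2 d$ ($I{\left(d,Y \right)} = \left(Y + d\right) 2 = 2 Y + 2 d$)
$a{\left(U \right)} = \frac{U + 2 U \left(-30 + U\right)}{-124 + U}$ ($a{\left(U \right)} = \frac{U + \left(U + U\right) \left(U - 30\right)}{U - 124} = \frac{U + 2 U \left(-30 + U\right)}{-124 + U}$)
$a{\left(I{\left(-11,-26 \right)} \right)} - -133854 = \frac{\left(2 \left(-26\right) + 2 \left(-11\right)\right) \left(-59 + 2 \left(2 \left(-26\right) + 2 \left(-11\right)\right)\right)}{-124 + \left(2 \left(-26\right) + 2 \left(-11\right)\right)} - -133854 = \frac{\left(-52 - 22\right) \left(-59 + 2 \left(-52 - 22\right)\right)}{-124 - 74} + 133854 = - \frac{74 \left(-59 + 2 \left(-74\right)\right)}{-124 - 74} + 133854 = - \frac{74 \left(-59 - 148\right)}{-198} + 133854 = \left(-74\right) \left(- \frac{1}{198}\right) \left(-207\right) + 133854 = - \frac{851}{11} + 133854 = \frac{1471543}{11}$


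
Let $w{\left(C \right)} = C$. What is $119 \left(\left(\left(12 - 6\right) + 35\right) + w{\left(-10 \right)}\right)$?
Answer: $3689$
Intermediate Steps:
$119 \left(\left(\left(12 - 6\right) + 35\right) + w{\left(-10 \right)}\right) = 119 \left(\left(\left(12 - 6\right) + 35\right) - 10\right) = 119 \left(\left(6 + 35\right) - 10\right) = 119 \left(41 - 10\right) = 119 \cdot 31 = 3689$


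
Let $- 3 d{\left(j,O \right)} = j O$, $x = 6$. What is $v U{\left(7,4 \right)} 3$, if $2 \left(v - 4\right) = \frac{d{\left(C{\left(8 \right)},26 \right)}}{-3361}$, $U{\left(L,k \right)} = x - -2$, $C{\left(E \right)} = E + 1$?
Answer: $\frac{323592}{3361} \approx 96.278$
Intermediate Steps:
$C{\left(E \right)} = 1 + E$
$U{\left(L,k \right)} = 8$ ($U{\left(L,k \right)} = 6 - -2 = 6 + 2 = 8$)
$d{\left(j,O \right)} = - \frac{O j}{3}$ ($d{\left(j,O \right)} = - \frac{j O}{3} = - \frac{O j}{3}$)
$v = \frac{13483}{3361}$ ($v = 4 + \frac{\left(- \frac{1}{3}\right) 26 \left(1 + 8\right) \frac{1}{-3361}}{2} = 4 + \frac{\left(- \frac{1}{3}\right) 26 \cdot 9 \left(- \frac{1}{3361}\right)}{2} = 4 + \frac{\left(-78\right) \left(- \frac{1}{3361}\right)}{2} = 4 + \frac{1}{2} \cdot \frac{78}{3361} = 4 + \frac{39}{3361} = \frac{13483}{3361} \approx 4.0116$)
$v U{\left(7,4 \right)} 3 = \frac{13483 \cdot 8 \cdot 3}{3361} = \frac{13483}{3361} \cdot 24 = \frac{323592}{3361}$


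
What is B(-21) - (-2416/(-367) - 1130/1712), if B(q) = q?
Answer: -8457933/314152 ≈ -26.923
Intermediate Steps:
B(-21) - (-2416/(-367) - 1130/1712) = -21 - (-2416/(-367) - 1130/1712) = -21 - (-2416*(-1/367) - 1130*1/1712) = -21 - (2416/367 - 565/856) = -21 - 1*1860741/314152 = -21 - 1860741/314152 = -8457933/314152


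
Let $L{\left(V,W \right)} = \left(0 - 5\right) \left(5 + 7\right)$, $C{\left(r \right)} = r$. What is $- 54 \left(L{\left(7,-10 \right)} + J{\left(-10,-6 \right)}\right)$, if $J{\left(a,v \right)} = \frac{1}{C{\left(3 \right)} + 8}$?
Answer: $\frac{35586}{11} \approx 3235.1$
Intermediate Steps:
$L{\left(V,W \right)} = -60$ ($L{\left(V,W \right)} = \left(-5\right) 12 = -60$)
$J{\left(a,v \right)} = \frac{1}{11}$ ($J{\left(a,v \right)} = \frac{1}{3 + 8} = \frac{1}{11}$)
$- 54 \left(L{\left(7,-10 \right)} + J{\left(-10,-6 \right)}\right) = - 54 \left(-60 + \frac{1}{11}\right) = \left(-54\right) \left(- \frac{659}{11}\right) = \frac{35586}{11}$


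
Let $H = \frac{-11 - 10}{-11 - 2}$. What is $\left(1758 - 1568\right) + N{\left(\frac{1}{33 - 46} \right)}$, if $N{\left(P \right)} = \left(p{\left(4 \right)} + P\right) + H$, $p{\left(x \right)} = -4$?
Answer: $\frac{2438}{13} \approx 187.54$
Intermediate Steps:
$H = \frac{21}{13}$ ($H = - \frac{21}{-11 - 2} = - \frac{21}{-13} = \left(-21\right) \left(- \frac{1}{13}\right) = \frac{21}{13} \approx 1.6154$)
$N{\left(P \right)} = - \frac{31}{13} + P$ ($N{\left(P \right)} = \left(-4 + P\right) + \frac{21}{13} = - \frac{31}{13} + P$)
$\left(1758 - 1568\right) + N{\left(\frac{1}{33 - 46} \right)} = \left(1758 - 1568\right) - \left(\frac{31}{13} - \frac{1}{33 - 46}\right) = 190 - \left(\frac{31}{13} - \frac{1}{-13}\right) = 190 - \frac{32}{13} = \frac{2438}{13}$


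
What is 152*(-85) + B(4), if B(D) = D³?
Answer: -12856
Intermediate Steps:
152*(-85) + B(4) = 152*(-85) + 4³ = -12920 + 64 = -12856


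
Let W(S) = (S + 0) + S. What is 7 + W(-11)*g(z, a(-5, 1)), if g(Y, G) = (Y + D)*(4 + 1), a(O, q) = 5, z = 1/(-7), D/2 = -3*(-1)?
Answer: -4461/7 ≈ -637.29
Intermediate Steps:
D = 6 (D = 2*(-3*(-1)) = 2*3 = 6)
z = -1/7 ≈ -0.14286
W(S) = 2*S (W(S) = S + S = 2*S)
g(Y, G) = 30 + 5*Y (g(Y, G) = (Y + 6)*(4 + 1) = (6 + Y)*5 = 30 + 5*Y)
7 + W(-11)*g(z, a(-5, 1)) = 7 + (2*(-11))*(30 + 5*(-1/7)) = 7 - 22*(30 - 5/7) = 7 - 22*205/7 = 7 - 4510/7 = -4461/7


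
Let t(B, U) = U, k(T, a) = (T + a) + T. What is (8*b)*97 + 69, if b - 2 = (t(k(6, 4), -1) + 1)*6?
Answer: 1621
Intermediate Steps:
k(T, a) = a + 2*T
b = 2 (b = 2 + (-1 + 1)*6 = 2 + 0*6 = 2 + 0 = 2)
(8*b)*97 + 69 = (8*2)*97 + 69 = 16*97 + 69 = 1552 + 69 = 1621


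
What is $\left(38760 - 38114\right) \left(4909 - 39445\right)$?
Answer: $-22310256$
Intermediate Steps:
$\left(38760 - 38114\right) \left(4909 - 39445\right) = 646 \left(-34536\right) = -22310256$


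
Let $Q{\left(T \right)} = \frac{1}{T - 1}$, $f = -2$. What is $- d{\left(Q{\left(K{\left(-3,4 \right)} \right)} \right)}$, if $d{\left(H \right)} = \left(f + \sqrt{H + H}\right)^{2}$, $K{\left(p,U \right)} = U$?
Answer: $- \frac{14}{3} + \frac{4 \sqrt{6}}{3} \approx -1.4007$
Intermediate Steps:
$Q{\left(T \right)} = \frac{1}{-1 + T}$
$d{\left(H \right)} = \left(-2 + \sqrt{2} \sqrt{H}\right)^{2}$ ($d{\left(H \right)} = \left(-2 + \sqrt{H + H}\right)^{2} = \left(-2 + \sqrt{2 H}\right)^{2} = \left(-2 + \sqrt{2} \sqrt{H}\right)^{2}$)
$- d{\left(Q{\left(K{\left(-3,4 \right)} \right)} \right)} = - \left(-2 + \sqrt{2} \sqrt{\frac{1}{-1 + 4}}\right)^{2} = - \left(-2 + \sqrt{2} \sqrt{\frac{1}{3}}\right)^{2} = - \left(-2 + \frac{\sqrt{2}}{\sqrt{3}}\right)^{2} = - \left(-2 + \sqrt{2} \frac{\sqrt{3}}{3}\right)^{2} = - \left(-2 + \frac{\sqrt{6}}{3}\right)^{2}$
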